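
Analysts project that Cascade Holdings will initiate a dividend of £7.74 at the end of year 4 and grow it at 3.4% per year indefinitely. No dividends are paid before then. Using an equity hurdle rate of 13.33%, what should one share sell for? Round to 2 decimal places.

£53.55

Deferred-dividend DDM. At t=3 the remaining stream is a growing perpetuity with first payment D_4 = 7.74.
V_3 = D_4/(r−g) = 7.74/(0.1333−0.034) = 77.9456
P₀ = V_3/(1+r)^3 = 77.9456/(1+0.1333)^3 = 53.5497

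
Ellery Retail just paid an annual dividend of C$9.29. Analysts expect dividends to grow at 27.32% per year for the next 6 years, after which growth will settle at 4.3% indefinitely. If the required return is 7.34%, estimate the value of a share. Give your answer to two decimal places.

Two-stage DDM. Project D₁…D_6 at 0.2732, terminal growth 0.043, discount at r = 0.0734.
D_1 = 11.8280
D_2 = 15.0594
D_3 = 19.1737
D_4 = 24.4119
D_5 = 31.0813
D_6 = 39.5727
Terminal value at t=6: TV = D_7/(r−g) = 41.2743/(0.0734−0.043) = 1357.7075
P₀ = 11.8280/(1+0.0734)^1 + 15.0594/(1+0.0734)^2 + 19.1737/(1+0.0734)^3 + 24.4119/(1+0.0734)^4 + 31.0813/(1+0.0734)^5 + 39.5727/(1+0.0734)^6 + 1357.7075/(1+0.0734)^6 = 993.3047

C$993.30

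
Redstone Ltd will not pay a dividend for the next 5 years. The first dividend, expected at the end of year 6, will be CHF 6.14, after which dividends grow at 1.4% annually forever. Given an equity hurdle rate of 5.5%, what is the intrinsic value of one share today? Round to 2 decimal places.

CHF 114.58

Deferred-dividend DDM. At t=5 the remaining stream is a growing perpetuity with first payment D_6 = 6.14.
V_5 = D_6/(r−g) = 6.14/(0.055−0.014) = 149.7561
P₀ = V_5/(1+r)^5 = 149.7561/(1+0.055)^5 = 114.5835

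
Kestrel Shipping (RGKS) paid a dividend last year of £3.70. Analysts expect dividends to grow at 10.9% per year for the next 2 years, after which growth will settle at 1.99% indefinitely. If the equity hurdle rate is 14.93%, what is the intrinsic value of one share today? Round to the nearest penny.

£34.17

Two-stage DDM. Project D₁…D_2 at 0.109, terminal growth 0.0199, discount at r = 0.1493.
D_1 = 4.1033
D_2 = 4.5506
Terminal value at t=2: TV = D_3/(r−g) = 4.6411/(0.1493−0.0199) = 35.8664
P₀ = 4.1033/(1+0.1493)^1 + 4.5506/(1+0.1493)^2 + 35.8664/(1+0.1493)^2 = 34.1685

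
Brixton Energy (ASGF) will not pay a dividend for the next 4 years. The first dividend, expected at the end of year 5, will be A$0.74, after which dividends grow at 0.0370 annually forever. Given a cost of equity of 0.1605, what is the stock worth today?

A$3.30

Deferred-dividend DDM. At t=4 the remaining stream is a growing perpetuity with first payment D_5 = 0.74.
V_4 = D_5/(r−g) = 0.74/(0.1605−0.037) = 5.9919
P₀ = V_4/(1+r)^4 = 5.9919/(1+0.1605)^4 = 3.3036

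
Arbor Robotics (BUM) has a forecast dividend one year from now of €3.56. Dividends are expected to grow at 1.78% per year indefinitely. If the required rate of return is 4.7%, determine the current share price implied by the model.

€121.92

Gordon growth model: P₀ = D₁/(r − g), with D₁ = 3.56 given directly.
P₀ = 3.5600 / (0.047 − 0.0178) = 3.5600 / 0.0292 = 121.9178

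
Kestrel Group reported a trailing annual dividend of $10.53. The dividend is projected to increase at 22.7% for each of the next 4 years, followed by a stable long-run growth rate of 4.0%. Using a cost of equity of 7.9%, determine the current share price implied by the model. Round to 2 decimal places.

$528.24

Two-stage DDM. Project D₁…D_4 at 0.227, terminal growth 0.04, discount at r = 0.079.
D_1 = 12.9203
D_2 = 15.8532
D_3 = 19.4519
D_4 = 23.8675
Terminal value at t=4: TV = D_5/(r−g) = 24.8222/(0.079−0.04) = 636.4662
P₀ = 12.9203/(1+0.079)^1 + 15.8532/(1+0.079)^2 + 19.4519/(1+0.079)^3 + 23.8675/(1+0.079)^4 + 636.4662/(1+0.079)^4 = 528.2424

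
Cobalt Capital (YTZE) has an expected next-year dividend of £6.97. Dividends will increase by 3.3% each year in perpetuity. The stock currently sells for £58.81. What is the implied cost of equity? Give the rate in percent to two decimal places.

Rearranging the constant-growth DDM: r = D₁/P₀ + g.
r = 6.9700 / 58.81 + 0.033 = 0.11852 + 0.033 = 0.15152

15.15%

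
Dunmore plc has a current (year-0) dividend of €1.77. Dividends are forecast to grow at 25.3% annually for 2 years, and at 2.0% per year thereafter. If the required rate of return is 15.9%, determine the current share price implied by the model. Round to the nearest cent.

€19.16

Two-stage DDM. Project D₁…D_2 at 0.253, terminal growth 0.02, discount at r = 0.159.
D_1 = 2.2178
D_2 = 2.7789
Terminal value at t=2: TV = D_3/(r−g) = 2.8345/(0.159−0.02) = 20.3920
P₀ = 2.2178/(1+0.159)^1 + 2.7789/(1+0.159)^2 + 20.3920/(1+0.159)^2 = 19.1631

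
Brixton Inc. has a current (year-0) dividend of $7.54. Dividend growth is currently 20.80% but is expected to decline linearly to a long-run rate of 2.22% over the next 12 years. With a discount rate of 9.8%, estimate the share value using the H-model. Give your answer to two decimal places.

H-model: P₀ = D₀[(1+g_L) + H(g_S−g_L)]/(r−g_L), with H = 12/2 = 6.
P₀ = 7.54 × [(1+0.0222) + 6×(0.208−0.0222)] / (0.098−0.0222)
   = 7.54 × 2.1370 / 0.0758 = 212.5723

$212.57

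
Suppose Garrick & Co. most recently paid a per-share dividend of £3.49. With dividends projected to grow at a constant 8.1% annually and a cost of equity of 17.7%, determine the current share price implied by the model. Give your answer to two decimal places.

£39.30

Gordon growth model: P₀ = D₁/(r − g). D₁ = 3.49 × (1 + 0.081) = 3.7727.
P₀ = 3.7727 / (0.177 − 0.081) = 3.7727 / 0.096 = 39.2989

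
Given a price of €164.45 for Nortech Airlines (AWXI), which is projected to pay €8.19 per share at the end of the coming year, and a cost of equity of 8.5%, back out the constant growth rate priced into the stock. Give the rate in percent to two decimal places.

From P₀ = D₁/(r − g), the implied growth is g = r − D₁/P₀.
g = 0.085 − 8.19/164.45 = 0.085 − 0.04980 = 0.03520

3.52%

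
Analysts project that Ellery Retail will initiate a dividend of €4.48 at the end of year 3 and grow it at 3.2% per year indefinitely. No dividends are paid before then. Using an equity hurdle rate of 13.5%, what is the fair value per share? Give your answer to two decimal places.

€33.76

Deferred-dividend DDM. At t=2 the remaining stream is a growing perpetuity with first payment D_3 = 4.48.
V_2 = D_3/(r−g) = 4.48/(0.135−0.032) = 43.4951
P₀ = V_2/(1+r)^2 = 43.4951/(1+0.135)^2 = 33.7636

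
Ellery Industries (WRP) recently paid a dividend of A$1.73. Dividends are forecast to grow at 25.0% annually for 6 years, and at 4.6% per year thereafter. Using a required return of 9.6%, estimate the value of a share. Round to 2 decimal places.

Two-stage DDM. Project D₁…D_6 at 0.25, terminal growth 0.046, discount at r = 0.096.
D_1 = 2.1625
D_2 = 2.7031
D_3 = 3.3789
D_4 = 4.2236
D_5 = 5.2795
D_6 = 6.5994
Terminal value at t=6: TV = D_7/(r−g) = 6.9030/(0.096−0.046) = 138.0600
P₀ = 2.1625/(1+0.096)^1 + 2.7031/(1+0.096)^2 + 3.3789/(1+0.096)^3 + 4.2236/(1+0.096)^4 + 5.2795/(1+0.096)^5 + 6.5994/(1+0.096)^6 + 138.0600/(1+0.096)^6 = 96.5165

A$96.52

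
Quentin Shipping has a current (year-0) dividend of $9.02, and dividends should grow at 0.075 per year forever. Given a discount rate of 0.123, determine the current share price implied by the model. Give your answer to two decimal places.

$202.01

Gordon growth model: P₀ = D₁/(r − g). D₁ = 9.02 × (1 + 0.075) = 9.6965.
P₀ = 9.6965 / (0.123 − 0.075) = 9.6965 / 0.048 = 202.0104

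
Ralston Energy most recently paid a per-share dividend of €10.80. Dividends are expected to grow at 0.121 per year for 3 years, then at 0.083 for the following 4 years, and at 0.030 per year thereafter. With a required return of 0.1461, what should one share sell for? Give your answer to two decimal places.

Three-stage DDM. Project D₁…D_7; terminal Gordon value at t=7 with g = 0.03; discount at r = 0.1461.
D_1 = 12.1068
D_2 = 13.5717
D_3 = 15.2139
D_4 = 16.4767
D_5 = 17.8442
D_6 = 19.3253
D_7 = 20.9293
TV_7 = 21.5572/(0.1461−0.03) = 185.6776
P₀ = Σ Dₜ/(1+r)ᵗ + TV_7/(1+r)^7 = 137.6418

€137.64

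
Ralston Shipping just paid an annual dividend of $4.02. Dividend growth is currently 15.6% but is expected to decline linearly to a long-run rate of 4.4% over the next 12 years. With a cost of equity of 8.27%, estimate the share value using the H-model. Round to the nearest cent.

$178.25

H-model: P₀ = D₀[(1+g_L) + H(g_S−g_L)]/(r−g_L), with H = 12/2 = 6.
P₀ = 4.02 × [(1+0.044) + 6×(0.156−0.044)] / (0.0827−0.044)
   = 4.02 × 1.7160 / 0.0387 = 178.2512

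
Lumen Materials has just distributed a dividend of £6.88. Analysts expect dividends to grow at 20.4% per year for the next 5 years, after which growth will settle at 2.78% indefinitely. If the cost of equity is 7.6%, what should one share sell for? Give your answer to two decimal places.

Two-stage DDM. Project D₁…D_5 at 0.204, terminal growth 0.0278, discount at r = 0.076.
D_1 = 8.2835
D_2 = 9.9734
D_3 = 12.0079
D_4 = 14.4575
D_5 = 17.4069
Terminal value at t=5: TV = D_6/(r−g) = 17.8908/(0.076−0.0278) = 371.1782
P₀ = 8.2835/(1+0.076)^1 + 9.9734/(1+0.076)^2 + 12.0079/(1+0.076)^3 + 14.4575/(1+0.076)^4 + 17.4069/(1+0.076)^5 + 371.1782/(1+0.076)^5 = 306.1541

£306.15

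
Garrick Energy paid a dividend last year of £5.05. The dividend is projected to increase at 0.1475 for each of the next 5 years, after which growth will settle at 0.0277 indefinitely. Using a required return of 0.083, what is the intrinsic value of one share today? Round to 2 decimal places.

Two-stage DDM. Project D₁…D_5 at 0.1475, terminal growth 0.0277, discount at r = 0.083.
D_1 = 5.7949
D_2 = 6.6496
D_3 = 7.6304
D_4 = 8.7559
D_5 = 10.0474
Terminal value at t=5: TV = D_6/(r−g) = 10.3257/(0.083−0.0277) = 186.7223
P₀ = 5.7949/(1+0.083)^1 + 6.6496/(1+0.083)^2 + 7.6304/(1+0.083)^3 + 8.7559/(1+0.083)^4 + 10.0474/(1+0.083)^5 + 186.7223/(1+0.083)^5 = 155.4657

£155.47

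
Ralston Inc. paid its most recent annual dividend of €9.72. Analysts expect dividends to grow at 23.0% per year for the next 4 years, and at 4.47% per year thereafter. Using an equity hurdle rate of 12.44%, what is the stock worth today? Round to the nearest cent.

Two-stage DDM. Project D₁…D_4 at 0.23, terminal growth 0.0447, discount at r = 0.1244.
D_1 = 11.9556
D_2 = 14.7054
D_3 = 18.0876
D_4 = 22.2478
Terminal value at t=4: TV = D_5/(r−g) = 23.2423/(0.1244−0.0447) = 291.6218
P₀ = 11.9556/(1+0.1244)^1 + 14.7054/(1+0.1244)^2 + 18.0876/(1+0.1244)^3 + 22.2478/(1+0.1244)^4 + 291.6218/(1+0.1244)^4 = 231.3540

€231.35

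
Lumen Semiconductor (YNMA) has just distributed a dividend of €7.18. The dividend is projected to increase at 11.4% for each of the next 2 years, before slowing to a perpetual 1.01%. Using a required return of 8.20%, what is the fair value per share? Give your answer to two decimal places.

Two-stage DDM. Project D₁…D_2 at 0.114, terminal growth 0.0101, discount at r = 0.082.
D_1 = 7.9985
D_2 = 8.9104
Terminal value at t=2: TV = D_3/(r−g) = 9.0003/(0.082−0.0101) = 125.1787
P₀ = 7.9985/(1+0.082)^1 + 8.9104/(1+0.082)^2 + 125.1787/(1+0.082)^2 = 121.9275

€121.93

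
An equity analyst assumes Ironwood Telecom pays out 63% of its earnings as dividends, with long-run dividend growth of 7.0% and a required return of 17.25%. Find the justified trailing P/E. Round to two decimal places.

6.58

Justified trailing P/E = b(1+g)/(r−g) = 0.63×(1+0.07)/(0.1725−0.07) = 6.5766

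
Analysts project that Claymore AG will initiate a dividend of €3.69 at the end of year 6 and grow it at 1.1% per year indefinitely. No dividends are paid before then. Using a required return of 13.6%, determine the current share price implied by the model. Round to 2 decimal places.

€15.60

Deferred-dividend DDM. At t=5 the remaining stream is a growing perpetuity with first payment D_6 = 3.69.
V_5 = D_6/(r−g) = 3.69/(0.136−0.011) = 29.5200
P₀ = V_5/(1+r)^5 = 29.5200/(1+0.136)^5 = 15.6036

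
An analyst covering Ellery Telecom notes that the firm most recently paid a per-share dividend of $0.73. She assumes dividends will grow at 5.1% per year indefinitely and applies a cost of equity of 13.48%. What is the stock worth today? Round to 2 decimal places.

$9.16

Gordon growth model: P₀ = D₁/(r − g). D₁ = 0.73 × (1 + 0.051) = 0.7672.
P₀ = 0.7672 / (0.1348 − 0.051) = 0.7672 / 0.0838 = 9.1555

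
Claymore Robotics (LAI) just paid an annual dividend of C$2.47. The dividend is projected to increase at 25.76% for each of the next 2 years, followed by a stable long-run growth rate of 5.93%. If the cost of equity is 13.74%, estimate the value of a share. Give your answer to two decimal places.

C$46.71

Two-stage DDM. Project D₁…D_2 at 0.2576, terminal growth 0.0593, discount at r = 0.1374.
D_1 = 3.1063
D_2 = 3.9064
Terminal value at t=2: TV = D_3/(r−g) = 4.1381/(0.1374−0.0593) = 52.9846
P₀ = 3.1063/(1+0.1374)^1 + 3.9064/(1+0.1374)^2 + 52.9846/(1+0.1374)^2 = 46.7072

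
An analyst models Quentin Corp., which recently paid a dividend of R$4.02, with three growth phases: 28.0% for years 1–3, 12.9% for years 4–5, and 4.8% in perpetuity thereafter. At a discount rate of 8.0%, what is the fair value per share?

R$270.93

Three-stage DDM. Project D₁…D_5; terminal Gordon value at t=5 with g = 0.048; discount at r = 0.08.
D_1 = 5.1456
D_2 = 6.5864
D_3 = 8.4306
D_4 = 9.5181
D_5 = 10.7459
TV_5 = 11.2617/(0.08−0.048) = 351.9291
P₀ = Σ Dₜ/(1+r)ᵗ + TV_5/(1+r)^5 = 270.9302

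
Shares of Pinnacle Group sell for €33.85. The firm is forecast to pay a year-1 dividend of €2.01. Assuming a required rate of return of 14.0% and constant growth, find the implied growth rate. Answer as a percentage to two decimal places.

8.06%

From P₀ = D₁/(r − g), the implied growth is g = r − D₁/P₀.
g = 0.14 − 2.01/33.85 = 0.14 − 0.05938 = 0.08062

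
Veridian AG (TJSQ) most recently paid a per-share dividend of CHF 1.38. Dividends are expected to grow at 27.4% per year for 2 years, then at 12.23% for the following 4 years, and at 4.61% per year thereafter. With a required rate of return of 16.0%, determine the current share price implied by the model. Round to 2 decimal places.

Three-stage DDM. Project D₁…D_6; terminal Gordon value at t=6 with g = 0.0461; discount at r = 0.16.
D_1 = 1.7581
D_2 = 2.2398
D_3 = 2.5138
D_4 = 2.8212
D_5 = 3.1662
D_6 = 3.5535
TV_6 = 3.7173/(0.16−0.0461) = 32.6365
P₀ = Σ Dₜ/(1+r)ᵗ + TV_6/(1+r)^6 = 22.7102

CHF 22.71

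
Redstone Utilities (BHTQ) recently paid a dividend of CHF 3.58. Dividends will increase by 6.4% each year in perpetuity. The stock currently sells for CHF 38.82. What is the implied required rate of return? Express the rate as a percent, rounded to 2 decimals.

16.21%

Rearranging the constant-growth DDM: r = D₁/P₀ + g.
D₁ = 3.58 × (1 + 0.064) = 3.8091.
r = 3.8091 / 38.82 + 0.064 = 0.09812 + 0.064 = 0.16212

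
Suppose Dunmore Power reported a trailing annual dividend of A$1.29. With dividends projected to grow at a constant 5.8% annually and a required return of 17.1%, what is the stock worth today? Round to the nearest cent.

Gordon growth model: P₀ = D₁/(r − g). D₁ = 1.29 × (1 + 0.058) = 1.3648.
P₀ = 1.3648 / (0.171 − 0.058) = 1.3648 / 0.113 = 12.0781

A$12.08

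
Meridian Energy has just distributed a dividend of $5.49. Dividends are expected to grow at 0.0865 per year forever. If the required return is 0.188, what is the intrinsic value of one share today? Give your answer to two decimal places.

$58.77

Gordon growth model: P₀ = D₁/(r − g). D₁ = 5.49 × (1 + 0.0865) = 5.9649.
P₀ = 5.9649 / (0.188 − 0.0865) = 5.9649 / 0.1015 = 58.7673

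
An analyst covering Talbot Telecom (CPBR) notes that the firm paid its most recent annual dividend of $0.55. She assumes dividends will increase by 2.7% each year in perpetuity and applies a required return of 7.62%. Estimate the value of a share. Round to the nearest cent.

$11.48

Gordon growth model: P₀ = D₁/(r − g). D₁ = 0.55 × (1 + 0.027) = 0.5648.
P₀ = 0.5648 / (0.0762 − 0.027) = 0.5648 / 0.0492 = 11.4807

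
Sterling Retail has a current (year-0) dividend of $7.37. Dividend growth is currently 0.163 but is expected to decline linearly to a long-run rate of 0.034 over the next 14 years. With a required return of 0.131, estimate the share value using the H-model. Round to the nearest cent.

$147.17

H-model: P₀ = D₀[(1+g_L) + H(g_S−g_L)]/(r−g_L), with H = 14/2 = 7.
P₀ = 7.37 × [(1+0.034) + 7×(0.163−0.034)] / (0.131−0.034)
   = 7.37 × 1.9370 / 0.097 = 147.1721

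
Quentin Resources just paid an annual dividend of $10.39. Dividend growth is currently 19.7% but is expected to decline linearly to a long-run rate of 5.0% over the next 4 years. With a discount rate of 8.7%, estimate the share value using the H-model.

$377.41

H-model: P₀ = D₀[(1+g_L) + H(g_S−g_L)]/(r−g_L), with H = 4/2 = 2.
P₀ = 10.39 × [(1+0.05) + 2×(0.197−0.05)] / (0.087−0.05)
   = 10.39 × 1.3440 / 0.037 = 377.4097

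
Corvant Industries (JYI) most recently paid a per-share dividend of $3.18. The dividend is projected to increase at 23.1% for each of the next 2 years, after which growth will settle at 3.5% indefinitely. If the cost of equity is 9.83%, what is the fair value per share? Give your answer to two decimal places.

Two-stage DDM. Project D₁…D_2 at 0.231, terminal growth 0.035, discount at r = 0.0983.
D_1 = 3.9146
D_2 = 4.8188
Terminal value at t=2: TV = D_3/(r−g) = 4.9875/(0.0983−0.035) = 78.7916
P₀ = 3.9146/(1+0.0983)^1 + 4.8188/(1+0.0983)^2 + 78.7916/(1+0.0983)^2 = 72.8778

$72.88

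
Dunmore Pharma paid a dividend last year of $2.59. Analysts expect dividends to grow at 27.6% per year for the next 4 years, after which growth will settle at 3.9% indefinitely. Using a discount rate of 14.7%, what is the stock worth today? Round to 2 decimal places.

$51.78

Two-stage DDM. Project D₁…D_4 at 0.276, terminal growth 0.039, discount at r = 0.147.
D_1 = 3.3048
D_2 = 4.2170
D_3 = 5.3809
D_4 = 6.8660
Terminal value at t=4: TV = D_5/(r−g) = 7.1338/(0.147−0.039) = 66.0533
P₀ = 3.3048/(1+0.147)^1 + 4.2170/(1+0.147)^2 + 5.3809/(1+0.147)^3 + 6.8660/(1+0.147)^4 + 66.0533/(1+0.147)^4 = 51.7822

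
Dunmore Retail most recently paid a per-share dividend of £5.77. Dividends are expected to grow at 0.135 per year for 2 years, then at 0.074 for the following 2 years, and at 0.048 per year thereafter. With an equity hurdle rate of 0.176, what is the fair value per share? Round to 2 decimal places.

Three-stage DDM. Project D₁…D_4; terminal Gordon value at t=4 with g = 0.048; discount at r = 0.176.
D_1 = 6.5489
D_2 = 7.4331
D_3 = 7.9831
D_4 = 8.5739
TV_4 = 8.9854/(0.176−0.048) = 70.1984
P₀ = Σ Dₜ/(1+r)ᵗ + TV_4/(1+r)^4 = 57.0375

£57.04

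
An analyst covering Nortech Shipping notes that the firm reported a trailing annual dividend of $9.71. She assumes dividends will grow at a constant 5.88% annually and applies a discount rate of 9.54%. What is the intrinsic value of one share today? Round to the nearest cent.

Gordon growth model: P₀ = D₁/(r − g). D₁ = 9.71 × (1 + 0.0588) = 10.2809.
P₀ = 10.2809 / (0.0954 − 0.0588) = 10.2809 / 0.0366 = 280.9002

$280.90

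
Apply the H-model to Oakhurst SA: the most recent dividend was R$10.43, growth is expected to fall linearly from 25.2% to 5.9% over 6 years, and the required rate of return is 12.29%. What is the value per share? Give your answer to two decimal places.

H-model: P₀ = D₀[(1+g_L) + H(g_S−g_L)]/(r−g_L), with H = 6/2 = 3.
P₀ = 10.43 × [(1+0.059) + 3×(0.252−0.059)] / (0.1229−0.059)
   = 10.43 × 1.6380 / 0.0639 = 267.3606

R$267.36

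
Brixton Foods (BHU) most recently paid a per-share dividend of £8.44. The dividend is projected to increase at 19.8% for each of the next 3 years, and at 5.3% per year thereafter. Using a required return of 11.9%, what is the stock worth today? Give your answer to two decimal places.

Two-stage DDM. Project D₁…D_3 at 0.198, terminal growth 0.053, discount at r = 0.119.
D_1 = 10.1111
D_2 = 12.1131
D_3 = 14.5115
Terminal value at t=3: TV = D_4/(r−g) = 15.2806/(0.119−0.053) = 231.5247
P₀ = 10.1111/(1+0.119)^1 + 12.1131/(1+0.119)^2 + 14.5115/(1+0.119)^3 + 231.5247/(1+0.119)^3 = 194.3033

£194.30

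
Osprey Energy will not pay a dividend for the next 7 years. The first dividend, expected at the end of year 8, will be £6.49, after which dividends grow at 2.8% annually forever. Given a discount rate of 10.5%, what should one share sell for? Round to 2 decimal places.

£41.90

Deferred-dividend DDM. At t=7 the remaining stream is a growing perpetuity with first payment D_8 = 6.49.
V_7 = D_8/(r−g) = 6.49/(0.105−0.028) = 84.2857
P₀ = V_7/(1+r)^7 = 84.2857/(1+0.105)^7 = 41.9004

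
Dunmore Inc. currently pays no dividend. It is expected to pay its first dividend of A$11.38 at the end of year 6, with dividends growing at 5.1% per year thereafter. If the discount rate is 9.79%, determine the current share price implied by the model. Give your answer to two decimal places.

Deferred-dividend DDM. At t=5 the remaining stream is a growing perpetuity with first payment D_6 = 11.38.
V_5 = D_6/(r−g) = 11.38/(0.0979−0.051) = 242.6439
P₀ = V_5/(1+r)^5 = 242.6439/(1+0.0979)^5 = 152.1092

A$152.11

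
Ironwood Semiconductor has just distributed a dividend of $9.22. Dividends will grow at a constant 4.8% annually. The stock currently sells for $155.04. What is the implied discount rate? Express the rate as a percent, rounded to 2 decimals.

Rearranging the constant-growth DDM: r = D₁/P₀ + g.
D₁ = 9.22 × (1 + 0.048) = 9.6626.
r = 9.6626 / 155.04 + 0.048 = 0.06232 + 0.048 = 0.11032

11.03%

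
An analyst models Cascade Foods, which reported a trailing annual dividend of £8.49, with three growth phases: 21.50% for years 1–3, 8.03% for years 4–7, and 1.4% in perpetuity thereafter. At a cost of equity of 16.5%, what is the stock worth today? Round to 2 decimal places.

Three-stage DDM. Project D₁…D_7; terminal Gordon value at t=7 with g = 0.014; discount at r = 0.165.
D_1 = 10.3154
D_2 = 12.5332
D_3 = 15.2278
D_4 = 16.4506
D_5 = 17.7715
D_6 = 19.1986
D_7 = 20.7403
TV_7 = 21.0306/(0.165−0.014) = 139.2756
P₀ = Σ Dₜ/(1+r)ᵗ + TV_7/(1+r)^7 = 107.5495

£107.55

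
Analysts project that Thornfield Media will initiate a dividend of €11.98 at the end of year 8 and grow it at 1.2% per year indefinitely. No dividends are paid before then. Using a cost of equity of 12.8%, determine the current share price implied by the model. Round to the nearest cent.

Deferred-dividend DDM. At t=7 the remaining stream is a growing perpetuity with first payment D_8 = 11.98.
V_7 = D_8/(r−g) = 11.98/(0.128−0.012) = 103.2759
P₀ = V_7/(1+r)^7 = 103.2759/(1+0.128)^7 = 44.4463

€44.45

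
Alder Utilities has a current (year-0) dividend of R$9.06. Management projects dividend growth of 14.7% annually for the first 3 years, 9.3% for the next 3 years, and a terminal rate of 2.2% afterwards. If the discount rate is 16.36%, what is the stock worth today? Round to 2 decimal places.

Three-stage DDM. Project D₁…D_6; terminal Gordon value at t=6 with g = 0.022; discount at r = 0.1636.
D_1 = 10.3918
D_2 = 11.9194
D_3 = 13.6716
D_4 = 14.9430
D_5 = 16.3327
D_6 = 17.8517
TV_6 = 18.2444/(0.1636−0.022) = 128.8447
P₀ = Σ Dₜ/(1+r)ᵗ + TV_6/(1+r)^6 = 101.3211

R$101.32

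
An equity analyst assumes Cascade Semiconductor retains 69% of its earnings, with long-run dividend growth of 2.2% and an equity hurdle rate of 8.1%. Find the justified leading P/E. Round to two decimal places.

5.25

Payout ratio b = 1 − 0.69 = 0.31.
Justified leading P/E = b/(r−g) = 0.31/(0.081−0.022) = 5.2542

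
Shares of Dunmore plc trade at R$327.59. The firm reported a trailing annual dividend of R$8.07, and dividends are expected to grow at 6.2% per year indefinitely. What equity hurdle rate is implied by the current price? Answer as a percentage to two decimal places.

Rearranging the constant-growth DDM: r = D₁/P₀ + g.
D₁ = 8.07 × (1 + 0.062) = 8.5703.
r = 8.5703 / 327.59 + 0.062 = 0.02616 + 0.062 = 0.08816

8.82%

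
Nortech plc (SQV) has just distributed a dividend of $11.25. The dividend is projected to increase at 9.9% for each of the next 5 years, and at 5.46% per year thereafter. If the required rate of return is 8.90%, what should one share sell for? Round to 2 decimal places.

$418.84

Two-stage DDM. Project D₁…D_5 at 0.099, terminal growth 0.0546, discount at r = 0.089.
D_1 = 12.3637
D_2 = 13.5878
D_3 = 14.9329
D_4 = 16.4113
D_5 = 18.0360
Terminal value at t=5: TV = D_6/(r−g) = 19.0208/(0.089−0.0546) = 552.9302
P₀ = 12.3637/(1+0.089)^1 + 13.5878/(1+0.089)^2 + 14.9329/(1+0.089)^3 + 16.4113/(1+0.089)^4 + 18.0360/(1+0.089)^5 + 552.9302/(1+0.089)^5 = 418.8384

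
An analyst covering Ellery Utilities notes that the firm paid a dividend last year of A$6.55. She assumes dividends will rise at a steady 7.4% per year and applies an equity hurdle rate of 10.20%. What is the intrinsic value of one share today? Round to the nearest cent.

A$251.24

Gordon growth model: P₀ = D₁/(r − g). D₁ = 6.55 × (1 + 0.074) = 7.0347.
P₀ = 7.0347 / (0.102 − 0.074) = 7.0347 / 0.028 = 251.2393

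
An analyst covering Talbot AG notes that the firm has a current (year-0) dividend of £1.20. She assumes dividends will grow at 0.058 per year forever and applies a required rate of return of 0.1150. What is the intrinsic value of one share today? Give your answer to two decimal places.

£22.27

Gordon growth model: P₀ = D₁/(r − g). D₁ = 1.20 × (1 + 0.058) = 1.2696.
P₀ = 1.2696 / (0.115 − 0.058) = 1.2696 / 0.057 = 22.2737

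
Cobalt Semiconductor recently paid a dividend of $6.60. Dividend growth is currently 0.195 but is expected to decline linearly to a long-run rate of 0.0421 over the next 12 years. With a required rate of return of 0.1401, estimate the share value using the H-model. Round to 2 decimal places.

$131.97

H-model: P₀ = D₀[(1+g_L) + H(g_S−g_L)]/(r−g_L), with H = 12/2 = 6.
P₀ = 6.60 × [(1+0.0421) + 6×(0.195−0.0421)] / (0.1401−0.0421)
   = 6.60 × 1.9595 / 0.098 = 131.9663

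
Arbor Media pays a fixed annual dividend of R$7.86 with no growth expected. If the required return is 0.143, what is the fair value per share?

Zero-growth DDM (perpetuity): P₀ = D/r = 7.86 / 0.143 = 54.9650

R$54.97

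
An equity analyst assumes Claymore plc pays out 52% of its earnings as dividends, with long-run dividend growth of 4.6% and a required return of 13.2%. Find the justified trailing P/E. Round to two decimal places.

6.32

Justified trailing P/E = b(1+g)/(r−g) = 0.52×(1+0.046)/(0.132−0.046) = 6.3247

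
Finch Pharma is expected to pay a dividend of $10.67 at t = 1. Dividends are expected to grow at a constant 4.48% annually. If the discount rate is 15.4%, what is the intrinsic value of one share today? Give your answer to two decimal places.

$97.71

Gordon growth model: P₀ = D₁/(r − g), with D₁ = 10.67 given directly.
P₀ = 10.6700 / (0.154 − 0.0448) = 10.6700 / 0.1092 = 97.7106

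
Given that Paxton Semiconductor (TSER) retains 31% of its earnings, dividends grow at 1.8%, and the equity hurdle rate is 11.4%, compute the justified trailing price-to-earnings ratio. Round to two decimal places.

7.32

Payout ratio b = 1 − 0.31 = 0.69.
Justified trailing P/E = b(1+g)/(r−g) = 0.69×(1+0.018)/(0.114−0.018) = 7.3169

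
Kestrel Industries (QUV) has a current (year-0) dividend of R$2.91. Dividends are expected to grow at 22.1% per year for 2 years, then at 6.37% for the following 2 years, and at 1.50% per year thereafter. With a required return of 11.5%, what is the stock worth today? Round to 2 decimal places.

Three-stage DDM. Project D₁…D_4; terminal Gordon value at t=4 with g = 0.015; discount at r = 0.115.
D_1 = 3.5531
D_2 = 4.3383
D_3 = 4.6147
D_4 = 4.9087
TV_4 = 4.9823/(0.115−0.015) = 49.8229
P₀ = Σ Dₜ/(1+r)ᵗ + TV_4/(1+r)^4 = 45.4163

R$45.42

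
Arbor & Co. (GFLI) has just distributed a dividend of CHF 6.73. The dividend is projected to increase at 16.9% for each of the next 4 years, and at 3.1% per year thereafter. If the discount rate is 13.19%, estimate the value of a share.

CHF 107.44

Two-stage DDM. Project D₁…D_4 at 0.169, terminal growth 0.031, discount at r = 0.1319.
D_1 = 7.8674
D_2 = 9.1970
D_3 = 10.7512
D_4 = 12.5682
Terminal value at t=4: TV = D_5/(r−g) = 12.9578/(0.1319−0.031) = 128.4223
P₀ = 7.8674/(1+0.1319)^1 + 9.1970/(1+0.1319)^2 + 10.7512/(1+0.1319)^3 + 12.5682/(1+0.1319)^4 + 128.4223/(1+0.1319)^4 = 107.4357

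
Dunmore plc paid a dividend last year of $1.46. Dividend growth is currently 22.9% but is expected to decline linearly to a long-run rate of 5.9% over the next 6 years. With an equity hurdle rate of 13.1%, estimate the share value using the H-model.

$31.82

H-model: P₀ = D₀[(1+g_L) + H(g_S−g_L)]/(r−g_L), with H = 6/2 = 3.
P₀ = 1.46 × [(1+0.059) + 3×(0.229−0.059)] / (0.131−0.059)
   = 1.46 × 1.5690 / 0.072 = 31.8158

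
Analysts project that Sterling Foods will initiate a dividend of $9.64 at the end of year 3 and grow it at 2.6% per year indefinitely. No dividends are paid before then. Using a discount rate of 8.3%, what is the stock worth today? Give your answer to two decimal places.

$144.19

Deferred-dividend DDM. At t=2 the remaining stream is a growing perpetuity with first payment D_3 = 9.64.
V_2 = D_3/(r−g) = 9.64/(0.083−0.026) = 169.1228
P₀ = V_2/(1+r)^2 = 169.1228/(1+0.083)^2 = 144.1934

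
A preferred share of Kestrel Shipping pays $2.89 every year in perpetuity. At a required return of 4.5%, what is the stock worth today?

$64.22

Zero-growth DDM (perpetuity): P₀ = D/r = 2.89 / 0.045 = 64.2222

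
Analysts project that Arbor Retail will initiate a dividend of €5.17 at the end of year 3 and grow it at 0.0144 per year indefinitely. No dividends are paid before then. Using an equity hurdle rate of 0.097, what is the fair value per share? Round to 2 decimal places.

Deferred-dividend DDM. At t=2 the remaining stream is a growing perpetuity with first payment D_3 = 5.17.
V_2 = D_3/(r−g) = 5.17/(0.097−0.0144) = 62.5908
P₀ = V_2/(1+r)^2 = 62.5908/(1+0.097)^2 = 52.0112

€52.01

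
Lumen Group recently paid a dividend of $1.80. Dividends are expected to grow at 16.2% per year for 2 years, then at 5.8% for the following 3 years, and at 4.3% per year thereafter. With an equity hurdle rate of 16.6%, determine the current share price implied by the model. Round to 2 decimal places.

Three-stage DDM. Project D₁…D_5; terminal Gordon value at t=5 with g = 0.043; discount at r = 0.166.
D_1 = 2.0916
D_2 = 2.4304
D_3 = 2.5714
D_4 = 2.7205
D_5 = 2.8783
TV_5 = 3.0021/(0.166−0.043) = 24.4074
P₀ = Σ Dₜ/(1+r)ᵗ + TV_5/(1+r)^5 = 19.3357

$19.34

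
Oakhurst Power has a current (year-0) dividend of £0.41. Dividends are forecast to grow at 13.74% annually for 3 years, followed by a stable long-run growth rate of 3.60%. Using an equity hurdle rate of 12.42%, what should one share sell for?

£6.25

Two-stage DDM. Project D₁…D_3 at 0.1374, terminal growth 0.036, discount at r = 0.1242.
D_1 = 0.4663
D_2 = 0.5304
D_3 = 0.6033
Terminal value at t=3: TV = D_4/(r−g) = 0.6250/(0.1242−0.036) = 7.0862
P₀ = 0.4663/(1+0.1242)^1 + 0.5304/(1+0.1242)^2 + 0.6033/(1+0.1242)^3 + 7.0862/(1+0.1242)^3 = 6.2466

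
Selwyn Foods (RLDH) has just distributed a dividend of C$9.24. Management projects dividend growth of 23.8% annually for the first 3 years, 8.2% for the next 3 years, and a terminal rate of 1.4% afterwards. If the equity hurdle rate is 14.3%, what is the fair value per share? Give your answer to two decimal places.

C$142.47

Three-stage DDM. Project D₁…D_6; terminal Gordon value at t=6 with g = 0.014; discount at r = 0.143.
D_1 = 11.4391
D_2 = 14.1616
D_3 = 17.5321
D_4 = 18.9697
D_5 = 20.5252
D_6 = 22.2083
TV_6 = 22.5192/(0.143−0.014) = 174.5677
P₀ = Σ Dₜ/(1+r)ᵗ + TV_6/(1+r)^6 = 142.4696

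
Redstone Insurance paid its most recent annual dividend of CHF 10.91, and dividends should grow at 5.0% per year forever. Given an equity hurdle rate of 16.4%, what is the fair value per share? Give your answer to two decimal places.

CHF 100.49

Gordon growth model: P₀ = D₁/(r − g). D₁ = 10.91 × (1 + 0.05) = 11.4555.
P₀ = 11.4555 / (0.164 − 0.05) = 11.4555 / 0.114 = 100.4868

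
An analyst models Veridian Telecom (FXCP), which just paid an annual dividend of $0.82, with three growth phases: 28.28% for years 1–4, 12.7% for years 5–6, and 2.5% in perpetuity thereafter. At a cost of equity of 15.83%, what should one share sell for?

$15.61

Three-stage DDM. Project D₁…D_6; terminal Gordon value at t=6 with g = 0.025; discount at r = 0.1583.
D_1 = 1.0519
D_2 = 1.3494
D_3 = 1.7310
D_4 = 2.2205
D_5 = 2.5025
D_6 = 2.8203
TV_6 = 2.8908/(0.1583−0.025) = 21.6866
P₀ = Σ Dₜ/(1+r)ᵗ + TV_6/(1+r)^6 = 15.6091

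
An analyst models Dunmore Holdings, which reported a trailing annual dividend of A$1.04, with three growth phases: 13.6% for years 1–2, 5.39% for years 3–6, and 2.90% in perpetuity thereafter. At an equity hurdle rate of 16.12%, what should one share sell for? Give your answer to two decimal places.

Three-stage DDM. Project D₁…D_6; terminal Gordon value at t=6 with g = 0.029; discount at r = 0.1612.
D_1 = 1.1814
D_2 = 1.3421
D_3 = 1.4145
D_4 = 1.4907
D_5 = 1.5710
D_6 = 1.6557
TV_6 = 1.7037/(0.1612−0.029) = 12.8876
P₀ = Σ Dₜ/(1+r)ᵗ + TV_6/(1+r)^6 = 10.4125

A$10.41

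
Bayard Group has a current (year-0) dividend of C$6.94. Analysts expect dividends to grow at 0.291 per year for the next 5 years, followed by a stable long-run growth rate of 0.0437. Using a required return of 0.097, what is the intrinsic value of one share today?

Two-stage DDM. Project D₁…D_5 at 0.291, terminal growth 0.0437, discount at r = 0.097.
D_1 = 8.9595
D_2 = 11.5668
D_3 = 14.9327
D_4 = 19.2781
D_5 = 24.8880
Terminal value at t=5: TV = D_6/(r−g) = 25.9756/(0.097−0.0437) = 487.3480
P₀ = 8.9595/(1+0.097)^1 + 11.5668/(1+0.097)^2 + 14.9327/(1+0.097)^3 + 19.2781/(1+0.097)^4 + 24.8880/(1+0.097)^5 + 487.3480/(1+0.097)^5 = 364.8334

C$364.83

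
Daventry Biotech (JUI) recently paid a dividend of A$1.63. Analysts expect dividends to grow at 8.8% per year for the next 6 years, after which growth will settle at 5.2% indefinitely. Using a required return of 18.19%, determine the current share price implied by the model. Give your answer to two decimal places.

Two-stage DDM. Project D₁…D_6 at 0.088, terminal growth 0.052, discount at r = 0.1819.
D_1 = 1.7734
D_2 = 1.9295
D_3 = 2.0993
D_4 = 2.2840
D_5 = 2.4850
D_6 = 2.7037
Terminal value at t=6: TV = D_7/(r−g) = 2.8443/(0.1819−0.052) = 21.8961
P₀ = 1.7734/(1+0.1819)^1 + 1.9295/(1+0.1819)^2 + 2.0993/(1+0.1819)^3 + 2.2840/(1+0.1819)^4 + 2.4850/(1+0.1819)^5 + 2.7037/(1+0.1819)^6 + 21.8961/(1+0.1819)^6 = 15.4264

A$15.43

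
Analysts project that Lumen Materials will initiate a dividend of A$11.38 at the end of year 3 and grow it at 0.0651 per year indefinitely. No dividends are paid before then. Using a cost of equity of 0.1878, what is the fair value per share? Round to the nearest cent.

A$65.74

Deferred-dividend DDM. At t=2 the remaining stream is a growing perpetuity with first payment D_3 = 11.38.
V_2 = D_3/(r−g) = 11.38/(0.1878−0.0651) = 92.7465
P₀ = V_2/(1+r)^2 = 92.7465/(1+0.1878)^2 = 65.7372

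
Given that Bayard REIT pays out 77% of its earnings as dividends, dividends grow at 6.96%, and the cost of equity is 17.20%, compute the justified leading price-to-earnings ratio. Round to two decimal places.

7.52

Justified leading P/E = b/(r−g) = 0.77/(0.172−0.0696) = 7.5195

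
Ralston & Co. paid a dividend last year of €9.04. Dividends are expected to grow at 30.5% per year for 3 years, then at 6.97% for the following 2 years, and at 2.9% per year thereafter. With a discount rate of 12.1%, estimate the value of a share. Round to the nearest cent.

€208.89

Three-stage DDM. Project D₁…D_5; terminal Gordon value at t=5 with g = 0.029; discount at r = 0.121.
D_1 = 11.7972
D_2 = 15.3953
D_3 = 20.0909
D_4 = 21.4913
D_5 = 22.9892
TV_5 = 23.6559/(0.121−0.029) = 257.1293
P₀ = Σ Dₜ/(1+r)ᵗ + TV_5/(1+r)^5 = 208.8856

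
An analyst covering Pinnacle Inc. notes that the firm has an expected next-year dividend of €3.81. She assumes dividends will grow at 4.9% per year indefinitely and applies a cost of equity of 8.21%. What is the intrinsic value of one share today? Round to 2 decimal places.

Gordon growth model: P₀ = D₁/(r − g), with D₁ = 3.81 given directly.
P₀ = 3.8100 / (0.0821 − 0.049) = 3.8100 / 0.0331 = 115.1057

€115.11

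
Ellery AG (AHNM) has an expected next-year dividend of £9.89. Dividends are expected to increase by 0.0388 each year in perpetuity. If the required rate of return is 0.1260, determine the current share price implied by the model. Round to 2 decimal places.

Gordon growth model: P₀ = D₁/(r − g), with D₁ = 9.89 given directly.
P₀ = 9.8900 / (0.126 − 0.0388) = 9.8900 / 0.0872 = 113.4174

£113.42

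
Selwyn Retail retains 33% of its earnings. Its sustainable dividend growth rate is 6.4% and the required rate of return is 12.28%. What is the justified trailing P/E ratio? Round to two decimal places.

Payout ratio b = 1 − 0.33 = 0.67.
Justified trailing P/E = b(1+g)/(r−g) = 0.67×(1+0.064)/(0.1228−0.064) = 12.1238

12.12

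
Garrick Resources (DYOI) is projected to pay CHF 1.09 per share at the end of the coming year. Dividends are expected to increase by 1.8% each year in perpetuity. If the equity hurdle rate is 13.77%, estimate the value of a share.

CHF 9.11

Gordon growth model: P₀ = D₁/(r − g), with D₁ = 1.09 given directly.
P₀ = 1.0900 / (0.1377 − 0.018) = 1.0900 / 0.1197 = 9.1061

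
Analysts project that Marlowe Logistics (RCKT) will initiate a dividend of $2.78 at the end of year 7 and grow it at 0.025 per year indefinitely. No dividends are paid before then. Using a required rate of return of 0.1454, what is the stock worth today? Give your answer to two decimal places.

Deferred-dividend DDM. At t=6 the remaining stream is a growing perpetuity with first payment D_7 = 2.78.
V_6 = D_7/(r−g) = 2.78/(0.1454−0.025) = 23.0897
P₀ = V_6/(1+r)^6 = 23.0897/(1+0.1454)^6 = 10.2253

$10.23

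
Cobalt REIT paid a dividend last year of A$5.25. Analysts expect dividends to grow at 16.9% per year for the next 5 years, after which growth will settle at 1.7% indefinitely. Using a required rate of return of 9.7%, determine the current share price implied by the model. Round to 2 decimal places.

Two-stage DDM. Project D₁…D_5 at 0.169, terminal growth 0.017, discount at r = 0.097.
D_1 = 6.1372
D_2 = 7.1744
D_3 = 8.3869
D_4 = 9.8043
D_5 = 11.4612
Terminal value at t=5: TV = D_6/(r−g) = 11.6561/(0.097−0.017) = 145.7011
P₀ = 6.1372/(1+0.097)^1 + 7.1744/(1+0.097)^2 + 8.3869/(1+0.097)^3 + 9.8043/(1+0.097)^4 + 11.4612/(1+0.097)^5 + 145.7011/(1+0.097)^5 = 123.6066

A$123.61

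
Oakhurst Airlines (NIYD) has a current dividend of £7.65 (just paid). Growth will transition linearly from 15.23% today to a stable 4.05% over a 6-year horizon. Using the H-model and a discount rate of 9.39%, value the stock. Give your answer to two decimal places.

H-model: P₀ = D₀[(1+g_L) + H(g_S−g_L)]/(r−g_L), with H = 6/2 = 3.
P₀ = 7.65 × [(1+0.0405) + 3×(0.1523−0.0405)] / (0.0939−0.0405)
   = 7.65 × 1.3759 / 0.0534 = 197.1093

£197.11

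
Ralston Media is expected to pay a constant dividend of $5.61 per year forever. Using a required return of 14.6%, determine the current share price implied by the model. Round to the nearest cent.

$38.42

Zero-growth DDM (perpetuity): P₀ = D/r = 5.61 / 0.146 = 38.4247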